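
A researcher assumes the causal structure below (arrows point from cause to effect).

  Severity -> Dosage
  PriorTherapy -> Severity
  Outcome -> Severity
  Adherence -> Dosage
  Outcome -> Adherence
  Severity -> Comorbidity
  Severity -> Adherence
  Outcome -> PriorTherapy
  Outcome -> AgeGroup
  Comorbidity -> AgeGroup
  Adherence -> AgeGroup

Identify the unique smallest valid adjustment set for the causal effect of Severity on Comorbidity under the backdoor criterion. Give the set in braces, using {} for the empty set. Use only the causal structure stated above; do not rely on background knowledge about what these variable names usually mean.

Variables eligible for adjustment (non-descendants of Severity, excluding Severity and Comorbidity): {Outcome, PriorTherapy}.
Backdoor paths from Severity to Comorbidity:
  P1: Severity <- Outcome -> Adherence -> AgeGroup <- Comorbidity
  P2: Severity <- Outcome -> AgeGroup <- Comorbidity
  P3: Severity <- PriorTherapy <- Outcome -> Adherence -> AgeGroup <- Comorbidity
  P4: Severity <- PriorTherapy <- Outcome -> AgeGroup <- Comorbidity
Each backdoor path contains an unconditioned collider, so every path is already blocked with the empty conditioning set:
  P1: blocked at collider AgeGroup (neither it nor any descendant is in the conditioning set).
  P2: blocked at collider AgeGroup (neither it nor any descendant is in the conditioning set).
  P3: blocked at collider AgeGroup (neither it nor any descendant is in the conditioning set).
  P4: blocked at collider AgeGroup (neither it nor any descendant is in the conditioning set).
The empty set is therefore the unique smallest valid set.

{}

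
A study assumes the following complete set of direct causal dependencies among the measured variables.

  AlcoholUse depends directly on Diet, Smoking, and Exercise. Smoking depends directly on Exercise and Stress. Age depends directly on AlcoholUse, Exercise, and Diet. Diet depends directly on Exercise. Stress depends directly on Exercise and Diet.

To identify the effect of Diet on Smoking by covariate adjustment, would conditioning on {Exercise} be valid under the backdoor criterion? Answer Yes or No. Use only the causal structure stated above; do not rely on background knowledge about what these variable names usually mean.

Backdoor paths from Diet to Smoking (paths whose first edge points into Diet):
  P1: Diet <- Exercise -> Stress -> Smoking
  P2: Diet <- Exercise -> Smoking
  P3: Diet <- Exercise -> AlcoholUse <- Smoking
  P4: Diet <- Exercise -> Age <- AlcoholUse <- Smoking
Condition 1 (no descendant of Diet in the set): holds — descendants of Diet are {Age, AlcoholUse, Smoking, Stress}; none are in {Exercise}.
Condition 2 (every backdoor path blocked by {Exercise}):
  P1: blocked at fork node Exercise ∈ conditioning set.
  P2: blocked at fork node Exercise ∈ conditioning set.
  P3: blocked at fork node Exercise ∈ conditioning set.
  P4: blocked at fork node Exercise ∈ conditioning set.
{Exercise} satisfies the backdoor criterion.

Yes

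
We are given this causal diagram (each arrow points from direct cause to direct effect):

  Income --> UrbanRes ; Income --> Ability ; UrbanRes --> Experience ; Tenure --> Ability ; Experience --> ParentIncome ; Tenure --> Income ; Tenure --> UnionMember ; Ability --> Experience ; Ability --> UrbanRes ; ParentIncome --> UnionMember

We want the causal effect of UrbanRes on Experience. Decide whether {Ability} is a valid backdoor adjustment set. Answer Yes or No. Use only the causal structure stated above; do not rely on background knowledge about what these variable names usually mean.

Backdoor paths from UrbanRes to Experience (paths whose first edge points into UrbanRes):
  P1: UrbanRes <- Income <- Tenure -> Ability -> Experience
  P2: UrbanRes <- Income <- Tenure -> UnionMember <- ParentIncome <- Experience
  P3: UrbanRes <- Income -> Ability <- Tenure -> UnionMember <- ParentIncome <- Experience
  P4: UrbanRes <- Income -> Ability -> Experience
  P5: UrbanRes <- Ability <- Tenure -> UnionMember <- ParentIncome <- Experience
  P6: UrbanRes <- Ability <- Income <- Tenure -> UnionMember <- ParentIncome <- Experience
  P7: UrbanRes <- Ability -> Experience
Condition 1 (no descendant of UrbanRes in the set): holds — descendants of UrbanRes are {Experience, ParentIncome, UnionMember}; none are in {Ability}.
Condition 2 (every backdoor path blocked by {Ability}):
  P1: blocked at chain node Ability ∈ conditioning set.
  P2: blocked at collider UnionMember (neither it nor any descendant is in the conditioning set).
  P3: blocked at collider UnionMember (neither it nor any descendant is in the conditioning set).
  P4: blocked at chain node Ability ∈ conditioning set.
  P5: blocked at chain node Ability ∈ conditioning set.
  P6: blocked at chain node Ability ∈ conditioning set.
  P7: blocked at fork node Ability ∈ conditioning set.
{Ability} satisfies the backdoor criterion.

Yes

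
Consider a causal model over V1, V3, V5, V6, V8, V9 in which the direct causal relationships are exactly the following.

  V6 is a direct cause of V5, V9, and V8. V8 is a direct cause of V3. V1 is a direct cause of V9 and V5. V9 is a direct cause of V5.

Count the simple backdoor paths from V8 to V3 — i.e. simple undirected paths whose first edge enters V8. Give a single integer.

A backdoor path from V8 to V3 is any simple undirected path whose first edge points into V8 (i.e. leaves V8 via a parent).
Parents of V8: {V6}.
No simple path from any parent of V8 reaches V3 without revisiting V8, so there are no backdoor paths.

0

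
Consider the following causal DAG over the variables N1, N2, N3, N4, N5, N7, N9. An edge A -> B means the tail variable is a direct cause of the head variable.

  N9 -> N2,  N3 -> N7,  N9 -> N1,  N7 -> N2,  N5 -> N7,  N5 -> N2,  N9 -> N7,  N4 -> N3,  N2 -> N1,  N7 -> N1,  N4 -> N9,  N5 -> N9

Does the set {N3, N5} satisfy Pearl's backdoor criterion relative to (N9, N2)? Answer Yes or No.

Yes

Backdoor paths from N9 to N2 (paths whose first edge points into N9):
  P1: N9 <- N5 -> N7 -> N2
  P2: N9 <- N5 -> N7 -> N1 <- N2
  P3: N9 <- N5 -> N2
  P4: N9 <- N4 -> N3 -> N7 <- N5 -> N2
  P5: N9 <- N4 -> N3 -> N7 -> N2
  P6: N9 <- N4 -> N3 -> N7 -> N1 <- N2
Condition 1 (no descendant of N9 in the set): holds — descendants of N9 are {N1, N2, N7}; none are in {N3, N5}.
Condition 2 (every backdoor path blocked by {N3, N5}):
  P1: blocked at fork node N5 ∈ conditioning set.
  P2: blocked at fork node N5 ∈ conditioning set.
  P3: blocked at fork node N5 ∈ conditioning set.
  P4: blocked at chain node N3 ∈ conditioning set.
  P5: blocked at chain node N3 ∈ conditioning set.
  P6: blocked at chain node N3 ∈ conditioning set.
{N3, N5} satisfies the backdoor criterion.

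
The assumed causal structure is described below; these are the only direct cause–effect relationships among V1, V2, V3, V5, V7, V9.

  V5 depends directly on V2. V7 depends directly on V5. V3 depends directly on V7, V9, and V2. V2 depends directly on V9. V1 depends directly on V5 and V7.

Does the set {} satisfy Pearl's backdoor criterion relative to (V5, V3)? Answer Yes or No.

No

Backdoor paths from V5 to V3 (paths whose first edge points into V5):
  P1: V5 <- V2 <- V9 -> V3
  P2: V5 <- V2 -> V3
Condition 1 (no descendant of V5 in the set): holds — descendants of V5 are {V1, V3, V7}; none are in {}.
Condition 2 (every backdoor path blocked by {}):
  P1: open — no interior node is in the conditioning set.
  P2: open — no interior node is in the conditioning set.
{} does not satisfy the backdoor criterion.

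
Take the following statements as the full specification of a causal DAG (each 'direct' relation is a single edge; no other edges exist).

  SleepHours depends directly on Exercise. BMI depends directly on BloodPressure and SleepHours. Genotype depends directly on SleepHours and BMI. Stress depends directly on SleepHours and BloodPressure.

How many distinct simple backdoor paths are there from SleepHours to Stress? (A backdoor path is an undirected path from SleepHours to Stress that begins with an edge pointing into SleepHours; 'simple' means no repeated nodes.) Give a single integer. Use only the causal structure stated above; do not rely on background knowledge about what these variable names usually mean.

0

A backdoor path from SleepHours to Stress is any simple undirected path whose first edge points into SleepHours (i.e. leaves SleepHours via a parent).
Parents of SleepHours: {Exercise}.
No simple path from any parent of SleepHours reaches Stress without revisiting SleepHours, so there are no backdoor paths.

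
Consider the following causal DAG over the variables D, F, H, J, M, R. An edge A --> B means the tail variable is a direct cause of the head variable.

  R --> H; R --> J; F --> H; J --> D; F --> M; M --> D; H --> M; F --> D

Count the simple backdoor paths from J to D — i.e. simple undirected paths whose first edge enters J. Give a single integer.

A backdoor path from J to D is any simple undirected path whose first edge points into J (i.e. leaves J via a parent).
Parents of J: {R}.
Enumerating:
  P1: J <- R -> H <- F -> M -> D
  P2: J <- R -> H <- F -> D
  P3: J <- R -> H -> M <- F -> D
  P4: J <- R -> H -> M -> D
That exhausts the simple backdoor paths. Count: 4.

4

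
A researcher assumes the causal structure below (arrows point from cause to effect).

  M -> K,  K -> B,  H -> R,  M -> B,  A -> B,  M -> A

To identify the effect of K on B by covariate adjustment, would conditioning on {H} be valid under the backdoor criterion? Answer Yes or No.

No

Backdoor paths from K to B (paths whose first edge points into K):
  P1: K <- M -> A -> B
  P2: K <- M -> B
Condition 1 (no descendant of K in the set): holds — descendants of K are {B}; none are in {H}.
Condition 2 (every backdoor path blocked by {H}):
  P1: open — no interior node is in the conditioning set.
  P2: open — no interior node is in the conditioning set.
{H} does not satisfy the backdoor criterion.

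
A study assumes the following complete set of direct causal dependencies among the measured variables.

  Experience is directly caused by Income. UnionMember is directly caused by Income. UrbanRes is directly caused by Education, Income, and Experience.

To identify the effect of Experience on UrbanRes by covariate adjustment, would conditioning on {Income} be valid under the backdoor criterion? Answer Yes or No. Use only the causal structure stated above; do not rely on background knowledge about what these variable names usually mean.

Backdoor paths from Experience to UrbanRes (paths whose first edge points into Experience):
  P1: Experience <- Income -> UrbanRes
Condition 1 (no descendant of Experience in the set): holds — descendants of Experience are {UrbanRes}; none are in {Income}.
Condition 2 (every backdoor path blocked by {Income}):
  P1: blocked at fork node Income ∈ conditioning set.
{Income} satisfies the backdoor criterion.

Yes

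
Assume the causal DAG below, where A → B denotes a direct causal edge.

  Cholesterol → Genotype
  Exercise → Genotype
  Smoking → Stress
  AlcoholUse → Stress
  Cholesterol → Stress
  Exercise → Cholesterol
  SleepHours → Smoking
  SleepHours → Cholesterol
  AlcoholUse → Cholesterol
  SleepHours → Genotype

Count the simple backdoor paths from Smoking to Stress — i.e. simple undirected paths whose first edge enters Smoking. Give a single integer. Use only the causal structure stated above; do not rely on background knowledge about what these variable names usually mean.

A backdoor path from Smoking to Stress is any simple undirected path whose first edge points into Smoking (i.e. leaves Smoking via a parent).
Parents of Smoking: {SleepHours}.
Enumerating:
  P1: Smoking <- SleepHours -> Cholesterol <- AlcoholUse -> Stress
  P2: Smoking <- SleepHours -> Cholesterol -> Stress
  P3: Smoking <- SleepHours -> Genotype <- Exercise -> Cholesterol <- AlcoholUse -> Stress
  P4: Smoking <- SleepHours -> Genotype <- Exercise -> Cholesterol -> Stress
  P5: Smoking <- SleepHours -> Genotype <- Cholesterol <- AlcoholUse -> Stress
  P6: Smoking <- SleepHours -> Genotype <- Cholesterol -> Stress
That exhausts the simple backdoor paths. Count: 6.

6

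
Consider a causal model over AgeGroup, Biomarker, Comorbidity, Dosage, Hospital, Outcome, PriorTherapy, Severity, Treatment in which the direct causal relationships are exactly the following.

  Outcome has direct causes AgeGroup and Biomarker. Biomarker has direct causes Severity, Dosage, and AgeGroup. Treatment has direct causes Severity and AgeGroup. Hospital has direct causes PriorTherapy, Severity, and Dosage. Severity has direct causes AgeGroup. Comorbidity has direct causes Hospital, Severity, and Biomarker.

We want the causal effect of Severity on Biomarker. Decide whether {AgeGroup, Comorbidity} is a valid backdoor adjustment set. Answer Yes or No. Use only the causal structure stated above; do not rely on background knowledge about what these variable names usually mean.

No

Backdoor paths from Severity to Biomarker (paths whose first edge points into Severity):
  P1: Severity <- AgeGroup -> Biomarker
  P2: Severity <- AgeGroup -> Outcome <- Biomarker
Condition 1 (no descendant of Severity in the set): FAILS — Comorbidity is a descendant of Severity.
Condition 2 (every backdoor path blocked by {AgeGroup, Comorbidity}):
  P1: blocked at fork node AgeGroup ∈ conditioning set.
  P2: blocked at fork node AgeGroup ∈ conditioning set.
{AgeGroup, Comorbidity} does not satisfy the backdoor criterion.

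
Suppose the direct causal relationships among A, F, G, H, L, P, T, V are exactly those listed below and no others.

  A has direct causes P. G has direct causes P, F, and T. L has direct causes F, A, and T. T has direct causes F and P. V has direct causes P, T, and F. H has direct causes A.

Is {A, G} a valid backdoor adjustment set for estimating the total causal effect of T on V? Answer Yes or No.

Backdoor paths from T to V (paths whose first edge points into T):
  P1: T <- P -> A -> L <- F -> V
  P2: T <- P -> G <- F -> V
  P3: T <- P -> V
  P4: T <- F -> G <- P -> V
  P5: T <- F -> L <- A <- P -> V
  P6: T <- F -> V
Condition 1 (no descendant of T in the set): FAILS — G is a descendant of T.
Condition 2 (every backdoor path blocked by {A, G}):
  P1: blocked at chain node A ∈ conditioning set.
  P2: open — collider(s) G are conditioned on (or have a conditioned descendant) and no non-collider on the path is in the set.
  P3: open — no interior node is in the conditioning set.
  P4: open — collider(s) G are conditioned on (or have a conditioned descendant) and no non-collider on the path is in the set.
  P5: blocked at collider L (neither it nor any descendant is in the conditioning set).
  P6: open — no interior node is in the conditioning set.
{A, G} does not satisfy the backdoor criterion.

No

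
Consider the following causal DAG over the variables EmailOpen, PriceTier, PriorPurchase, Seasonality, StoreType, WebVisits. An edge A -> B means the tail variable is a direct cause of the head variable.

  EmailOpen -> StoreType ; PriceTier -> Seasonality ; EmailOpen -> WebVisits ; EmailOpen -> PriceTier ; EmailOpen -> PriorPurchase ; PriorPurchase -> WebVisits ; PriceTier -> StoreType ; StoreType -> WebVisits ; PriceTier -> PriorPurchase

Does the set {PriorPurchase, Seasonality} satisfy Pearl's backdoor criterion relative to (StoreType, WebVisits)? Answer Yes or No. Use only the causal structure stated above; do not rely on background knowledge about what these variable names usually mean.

No

Backdoor paths from StoreType to WebVisits (paths whose first edge points into StoreType):
  P1: StoreType <- EmailOpen -> PriceTier -> PriorPurchase -> WebVisits
  P2: StoreType <- EmailOpen -> PriorPurchase -> WebVisits
  P3: StoreType <- EmailOpen -> WebVisits
  P4: StoreType <- PriceTier <- EmailOpen -> PriorPurchase -> WebVisits
  P5: StoreType <- PriceTier <- EmailOpen -> WebVisits
  P6: StoreType <- PriceTier -> PriorPurchase <- EmailOpen -> WebVisits
  P7: StoreType <- PriceTier -> PriorPurchase -> WebVisits
Condition 1 (no descendant of StoreType in the set): holds — descendants of StoreType are {WebVisits}; none are in {PriorPurchase, Seasonality}.
Condition 2 (every backdoor path blocked by {PriorPurchase, Seasonality}):
  P1: blocked at chain node PriorPurchase ∈ conditioning set.
  P2: blocked at chain node PriorPurchase ∈ conditioning set.
  P3: open — no interior node is in the conditioning set.
  P4: blocked at chain node PriorPurchase ∈ conditioning set.
  P5: open — no interior node is in the conditioning set.
  P6: open — collider(s) PriorPurchase are conditioned on (or have a conditioned descendant) and no non-collider on the path is in the set.
  P7: blocked at chain node PriorPurchase ∈ conditioning set.
{PriorPurchase, Seasonality} does not satisfy the backdoor criterion.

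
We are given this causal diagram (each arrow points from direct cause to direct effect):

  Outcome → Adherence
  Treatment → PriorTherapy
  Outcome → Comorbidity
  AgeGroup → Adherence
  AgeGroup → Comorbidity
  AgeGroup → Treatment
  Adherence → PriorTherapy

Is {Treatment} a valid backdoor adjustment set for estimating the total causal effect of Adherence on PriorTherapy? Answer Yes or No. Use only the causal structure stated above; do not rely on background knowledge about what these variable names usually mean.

Backdoor paths from Adherence to PriorTherapy (paths whose first edge points into Adherence):
  P1: Adherence <- AgeGroup -> Treatment -> PriorTherapy
  P2: Adherence <- Outcome -> Comorbidity <- AgeGroup -> Treatment -> PriorTherapy
Condition 1 (no descendant of Adherence in the set): holds — descendants of Adherence are {PriorTherapy}; none are in {Treatment}.
Condition 2 (every backdoor path blocked by {Treatment}):
  P1: blocked at chain node Treatment ∈ conditioning set.
  P2: blocked at collider Comorbidity (neither it nor any descendant is in the conditioning set).
{Treatment} satisfies the backdoor criterion.

Yes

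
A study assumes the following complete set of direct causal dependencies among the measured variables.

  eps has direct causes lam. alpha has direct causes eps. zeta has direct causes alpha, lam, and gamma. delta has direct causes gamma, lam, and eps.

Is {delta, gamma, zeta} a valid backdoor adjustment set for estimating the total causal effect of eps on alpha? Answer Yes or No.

Backdoor paths from eps to alpha (paths whose first edge points into eps):
  P1: eps <- lam -> zeta <- alpha
  P2: eps <- lam -> delta <- gamma -> zeta <- alpha
Condition 1 (no descendant of eps in the set): FAILS — delta and zeta are descendants of eps.
Condition 2 (every backdoor path blocked by {delta, gamma, zeta}):
  P1: open — collider(s) zeta are conditioned on (or have a conditioned descendant) and no non-collider on the path is in the set.
  P2: blocked at fork node gamma ∈ conditioning set.
{delta, gamma, zeta} does not satisfy the backdoor criterion.

No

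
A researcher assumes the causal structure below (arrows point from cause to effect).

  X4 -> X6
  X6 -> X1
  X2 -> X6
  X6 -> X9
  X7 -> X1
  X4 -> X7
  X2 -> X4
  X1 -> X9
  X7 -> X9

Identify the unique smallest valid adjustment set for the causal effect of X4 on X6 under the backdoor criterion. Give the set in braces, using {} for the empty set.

{X2}

Variables eligible for adjustment (non-descendants of X4, excluding X4 and X6): {X2}.
Backdoor paths from X4 to X6:
  P1: X4 <- X2 -> X6
The empty set is not sufficient: P1 (X4 <- X2 -> X6) has no collider blocking it and no conditioned non-collider, so it is open.
Try {X2}:
  P1: blocked at fork node X2 ∈ conditioning set.
{X2} contains no descendant of X4 and blocks every backdoor path.
{X2} is the unique smallest valid adjustment set.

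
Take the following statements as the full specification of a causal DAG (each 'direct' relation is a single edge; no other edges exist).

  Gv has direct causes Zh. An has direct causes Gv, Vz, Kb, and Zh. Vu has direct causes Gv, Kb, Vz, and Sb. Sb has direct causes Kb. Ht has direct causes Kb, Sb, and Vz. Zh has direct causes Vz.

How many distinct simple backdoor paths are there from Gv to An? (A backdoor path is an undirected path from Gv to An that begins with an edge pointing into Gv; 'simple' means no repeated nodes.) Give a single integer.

A backdoor path from Gv to An is any simple undirected path whose first edge points into Gv (i.e. leaves Gv via a parent).
Parents of Gv: {Zh}.
Enumerating:
  P1: Gv <- Zh <- Vz -> An
  P2: Gv <- Zh <- Vz -> Vu <- Kb -> An
  P3: Gv <- Zh <- Vz -> Vu <- Sb <- Kb -> An
  P4: Gv <- Zh <- Vz -> Vu <- Sb -> Ht <- Kb -> An
  P5: Gv <- Zh <- Vz -> Ht <- Kb -> An
  P6: Gv <- Zh <- Vz -> Ht <- Sb <- Kb -> An
  P7: Gv <- Zh <- Vz -> Ht <- Sb -> Vu <- Kb -> An
  P8: Gv <- Zh -> An
That exhausts the simple backdoor paths. Count: 8.

8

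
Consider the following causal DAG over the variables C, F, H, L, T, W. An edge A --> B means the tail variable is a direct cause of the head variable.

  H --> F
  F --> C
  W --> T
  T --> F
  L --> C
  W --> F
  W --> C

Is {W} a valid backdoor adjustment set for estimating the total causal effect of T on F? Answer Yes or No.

Backdoor paths from T to F (paths whose first edge points into T):
  P1: T <- W -> F
  P2: T <- W -> C <- F
Condition 1 (no descendant of T in the set): holds — descendants of T are {C, F}; none are in {W}.
Condition 2 (every backdoor path blocked by {W}):
  P1: blocked at fork node W ∈ conditioning set.
  P2: blocked at fork node W ∈ conditioning set.
{W} satisfies the backdoor criterion.

Yes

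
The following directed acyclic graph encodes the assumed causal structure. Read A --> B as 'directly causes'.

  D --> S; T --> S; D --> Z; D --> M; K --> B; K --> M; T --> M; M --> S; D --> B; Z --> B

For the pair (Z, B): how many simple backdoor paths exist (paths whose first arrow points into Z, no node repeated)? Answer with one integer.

A backdoor path from Z to B is any simple undirected path whose first edge points into Z (i.e. leaves Z via a parent).
Parents of Z: {D}.
Enumerating:
  P1: Z <- D -> B
  P2: Z <- D -> M <- K -> B
  P3: Z <- D -> S <- T -> M <- K -> B
  P4: Z <- D -> S <- M <- K -> B
That exhausts the simple backdoor paths. Count: 4.

4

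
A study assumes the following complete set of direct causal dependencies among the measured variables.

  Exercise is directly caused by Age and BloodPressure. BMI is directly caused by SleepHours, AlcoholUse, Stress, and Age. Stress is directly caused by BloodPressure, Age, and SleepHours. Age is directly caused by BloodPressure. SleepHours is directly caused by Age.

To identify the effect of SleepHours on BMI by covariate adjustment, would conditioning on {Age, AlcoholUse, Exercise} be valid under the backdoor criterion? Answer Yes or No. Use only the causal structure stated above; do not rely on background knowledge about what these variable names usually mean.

Yes

Backdoor paths from SleepHours to BMI (paths whose first edge points into SleepHours):
  P1: SleepHours <- Age <- BloodPressure -> Stress -> BMI
  P2: SleepHours <- Age -> Exercise <- BloodPressure -> Stress -> BMI
  P3: SleepHours <- Age -> Stress -> BMI
  P4: SleepHours <- Age -> BMI
Condition 1 (no descendant of SleepHours in the set): holds — descendants of SleepHours are {BMI, Stress}; none are in {Age, AlcoholUse, Exercise}.
Condition 2 (every backdoor path blocked by {Age, AlcoholUse, Exercise}):
  P1: blocked at chain node Age ∈ conditioning set.
  P2: blocked at fork node Age ∈ conditioning set.
  P3: blocked at fork node Age ∈ conditioning set.
  P4: blocked at fork node Age ∈ conditioning set.
{Age, AlcoholUse, Exercise} satisfies the backdoor criterion.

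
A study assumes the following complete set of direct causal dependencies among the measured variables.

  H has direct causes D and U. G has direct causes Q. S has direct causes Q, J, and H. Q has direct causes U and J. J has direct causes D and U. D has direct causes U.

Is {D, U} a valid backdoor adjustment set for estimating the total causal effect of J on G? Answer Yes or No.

Backdoor paths from J to G (paths whose first edge points into J):
  P1: J <- U -> D -> H -> S <- Q -> G
  P2: J <- U -> Q -> G
  P3: J <- U -> H -> S <- Q -> G
  P4: J <- D <- U -> Q -> G
  P5: J <- D <- U -> H -> S <- Q -> G
  P6: J <- D -> H <- U -> Q -> G
  P7: J <- D -> H -> S <- Q -> G
Condition 1 (no descendant of J in the set): holds — descendants of J are {G, Q, S}; none are in {D, U}.
Condition 2 (every backdoor path blocked by {D, U}):
  P1: blocked at fork node U ∈ conditioning set.
  P2: blocked at fork node U ∈ conditioning set.
  P3: blocked at fork node U ∈ conditioning set.
  P4: blocked at chain node D ∈ conditioning set.
  P5: blocked at chain node D ∈ conditioning set.
  P6: blocked at fork node D ∈ conditioning set.
  P7: blocked at fork node D ∈ conditioning set.
{D, U} satisfies the backdoor criterion.

Yes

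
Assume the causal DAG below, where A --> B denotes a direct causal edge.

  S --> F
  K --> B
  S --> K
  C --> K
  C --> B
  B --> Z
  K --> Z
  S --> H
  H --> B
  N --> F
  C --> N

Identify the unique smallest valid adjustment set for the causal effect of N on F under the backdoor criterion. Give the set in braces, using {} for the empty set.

{}

Variables eligible for adjustment (non-descendants of N, excluding N and F): {B, C, H, K, S, Z}.
Backdoor paths from N to F:
  P1: N <- C -> K <- S -> F
  P2: N <- C -> K -> B <- H <- S -> F
  P3: N <- C -> K -> Z <- B <- H <- S -> F
  P4: N <- C -> B <- K <- S -> F
  P5: N <- C -> B <- H <- S -> F
  P6: N <- C -> B -> Z <- K <- S -> F
Each backdoor path contains an unconditioned collider, so every path is already blocked with the empty conditioning set:
  P1: blocked at collider K (neither it nor any descendant is in the conditioning set).
  P2: blocked at collider B (neither it nor any descendant is in the conditioning set).
  P3: blocked at collider Z (neither it nor any descendant is in the conditioning set).
  P4: blocked at collider B (neither it nor any descendant is in the conditioning set).
  P5: blocked at collider B (neither it nor any descendant is in the conditioning set).
  P6: blocked at collider Z (neither it nor any descendant is in the conditioning set).
The empty set is therefore the unique smallest valid set.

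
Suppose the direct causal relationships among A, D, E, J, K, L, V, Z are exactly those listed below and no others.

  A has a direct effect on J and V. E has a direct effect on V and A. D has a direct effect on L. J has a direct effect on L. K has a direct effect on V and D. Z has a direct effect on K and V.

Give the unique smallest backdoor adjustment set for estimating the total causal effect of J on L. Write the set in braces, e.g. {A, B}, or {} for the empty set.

{}

Variables eligible for adjustment (non-descendants of J, excluding J and L): {A, D, E, K, V, Z}.
Backdoor paths from J to L:
  P1: J <- A <- E -> V <- Z -> K -> D -> L
  P2: J <- A <- E -> V <- K -> D -> L
  P3: J <- A -> V <- Z -> K -> D -> L
  P4: J <- A -> V <- K -> D -> L
Each backdoor path contains an unconditioned collider, so every path is already blocked with the empty conditioning set:
  P1: blocked at collider V (neither it nor any descendant is in the conditioning set).
  P2: blocked at collider V (neither it nor any descendant is in the conditioning set).
  P3: blocked at collider V (neither it nor any descendant is in the conditioning set).
  P4: blocked at collider V (neither it nor any descendant is in the conditioning set).
The empty set is therefore the unique smallest valid set.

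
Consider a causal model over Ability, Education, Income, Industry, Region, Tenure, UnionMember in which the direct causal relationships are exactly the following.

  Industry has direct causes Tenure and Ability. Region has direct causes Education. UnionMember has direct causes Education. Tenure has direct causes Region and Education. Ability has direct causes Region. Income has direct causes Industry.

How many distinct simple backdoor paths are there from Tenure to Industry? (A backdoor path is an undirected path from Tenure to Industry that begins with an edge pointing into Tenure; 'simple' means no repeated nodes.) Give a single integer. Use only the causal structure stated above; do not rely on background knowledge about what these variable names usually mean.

2

A backdoor path from Tenure to Industry is any simple undirected path whose first edge points into Tenure (i.e. leaves Tenure via a parent).
Parents of Tenure: {Education, Region}.
Enumerating:
  P1: Tenure <- Education -> Region -> Ability -> Industry
  P2: Tenure <- Region -> Ability -> Industry
That exhausts the simple backdoor paths. Count: 2.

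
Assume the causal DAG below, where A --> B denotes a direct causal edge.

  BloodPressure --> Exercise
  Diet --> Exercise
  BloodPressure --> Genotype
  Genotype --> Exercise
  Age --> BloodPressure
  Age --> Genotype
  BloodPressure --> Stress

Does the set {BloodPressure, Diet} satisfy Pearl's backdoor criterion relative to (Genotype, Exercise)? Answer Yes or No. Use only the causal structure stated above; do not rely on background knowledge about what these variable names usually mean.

Yes

Backdoor paths from Genotype to Exercise (paths whose first edge points into Genotype):
  P1: Genotype <- Age -> BloodPressure -> Exercise
  P2: Genotype <- BloodPressure -> Exercise
Condition 1 (no descendant of Genotype in the set): holds — descendants of Genotype are {Exercise}; none are in {BloodPressure, Diet}.
Condition 2 (every backdoor path blocked by {BloodPressure, Diet}):
  P1: blocked at chain node BloodPressure ∈ conditioning set.
  P2: blocked at fork node BloodPressure ∈ conditioning set.
{BloodPressure, Diet} satisfies the backdoor criterion.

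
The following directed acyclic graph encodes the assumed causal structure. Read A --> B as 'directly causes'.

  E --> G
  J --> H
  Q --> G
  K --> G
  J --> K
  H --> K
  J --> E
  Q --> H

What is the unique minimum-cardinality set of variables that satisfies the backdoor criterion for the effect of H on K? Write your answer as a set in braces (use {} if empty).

Variables eligible for adjustment (non-descendants of H, excluding H and K): {E, J, Q}.
Backdoor paths from H to K:
  P1: H <- Q -> G <- E <- J -> K
  P2: H <- Q -> G <- K
  P3: H <- J -> E -> G <- K
  P4: H <- J -> K
The empty set is not sufficient: P4 (H <- J -> K) has no collider blocking it and no conditioned non-collider, so it is open.
Try {J}:
  P1: blocked at collider G (neither it nor any descendant is in the conditioning set).
  P2: blocked at collider G (neither it nor any descendant is in the conditioning set).
  P3: blocked at fork node J ∈ conditioning set.
  P4: blocked at fork node J ∈ conditioning set.
{J} contains no descendant of H and blocks every backdoor path.
No other singleton works — e.g. {Q} leaves P4 open — so {J} is the unique smallest valid adjustment set.

{J}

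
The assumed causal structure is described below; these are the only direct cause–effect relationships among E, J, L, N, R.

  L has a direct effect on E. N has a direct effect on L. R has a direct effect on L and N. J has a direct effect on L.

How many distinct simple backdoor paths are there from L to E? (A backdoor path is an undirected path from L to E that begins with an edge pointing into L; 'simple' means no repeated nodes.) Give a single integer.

0

A backdoor path from L to E is any simple undirected path whose first edge points into L (i.e. leaves L via a parent).
Parents of L: {J, N, R}.
No simple path from any parent of L reaches E without revisiting L, so there are no backdoor paths.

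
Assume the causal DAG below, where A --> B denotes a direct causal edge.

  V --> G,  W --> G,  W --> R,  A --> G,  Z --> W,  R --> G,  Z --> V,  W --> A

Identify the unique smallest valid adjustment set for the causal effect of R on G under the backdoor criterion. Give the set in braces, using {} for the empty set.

Variables eligible for adjustment (non-descendants of R, excluding R and G): {A, V, W, Z}.
Backdoor paths from R to G:
  P1: R <- W <- Z -> V -> G
  P2: R <- W -> A -> G
  P3: R <- W -> G
The empty set is not sufficient: P1 (R <- W <- Z -> V -> G) has no collider blocking it and no conditioned non-collider, so it is open.
Try {W}:
  P1: blocked at chain node W ∈ conditioning set.
  P2: blocked at fork node W ∈ conditioning set.
  P3: blocked at fork node W ∈ conditioning set.
{W} contains no descendant of R and blocks every backdoor path.
No other singleton works — e.g. {Z} leaves P2 open — so {W} is the unique smallest valid adjustment set.

{W}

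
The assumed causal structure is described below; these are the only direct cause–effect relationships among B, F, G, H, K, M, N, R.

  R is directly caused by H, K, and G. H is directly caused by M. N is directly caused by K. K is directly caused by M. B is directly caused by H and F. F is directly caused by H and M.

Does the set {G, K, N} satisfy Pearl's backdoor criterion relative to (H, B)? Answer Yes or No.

No

Backdoor paths from H to B (paths whose first edge points into H):
  P1: H <- M -> F -> B
Condition 1 (no descendant of H in the set): holds — descendants of H are {B, F, R}; none are in {G, K, N}.
Condition 2 (every backdoor path blocked by {G, K, N}):
  P1: open — no interior node is in the conditioning set.
{G, K, N} does not satisfy the backdoor criterion.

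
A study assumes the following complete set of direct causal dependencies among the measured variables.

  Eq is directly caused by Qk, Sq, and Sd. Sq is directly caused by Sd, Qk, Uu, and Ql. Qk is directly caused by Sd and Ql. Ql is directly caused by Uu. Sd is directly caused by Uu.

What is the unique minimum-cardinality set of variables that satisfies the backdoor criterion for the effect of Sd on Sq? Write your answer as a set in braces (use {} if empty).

Variables eligible for adjustment (non-descendants of Sd, excluding Sd and Sq): {Ql, Uu}.
Backdoor paths from Sd to Sq:
  P1: Sd <- Uu -> Ql -> Qk -> Sq
  P2: Sd <- Uu -> Ql -> Qk -> Eq <- Sq
  P3: Sd <- Uu -> Ql -> Sq
  P4: Sd <- Uu -> Sq
The empty set is not sufficient: P1 (Sd <- Uu -> Ql -> Qk -> Sq) has no collider blocking it and no conditioned non-collider, so it is open.
Try {Uu}:
  P1: blocked at fork node Uu ∈ conditioning set.
  P2: blocked at fork node Uu ∈ conditioning set.
  P3: blocked at fork node Uu ∈ conditioning set.
  P4: blocked at fork node Uu ∈ conditioning set.
{Uu} contains no descendant of Sd and blocks every backdoor path.
No other singleton works — e.g. {Ql} leaves P4 open — so {Uu} is the unique smallest valid adjustment set.

{Uu}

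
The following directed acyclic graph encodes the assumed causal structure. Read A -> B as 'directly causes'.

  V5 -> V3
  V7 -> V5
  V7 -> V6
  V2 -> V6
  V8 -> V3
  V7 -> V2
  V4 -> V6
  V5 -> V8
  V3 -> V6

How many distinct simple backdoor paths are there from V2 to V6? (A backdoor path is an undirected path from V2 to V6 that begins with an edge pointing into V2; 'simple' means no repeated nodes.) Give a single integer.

3

A backdoor path from V2 to V6 is any simple undirected path whose first edge points into V2 (i.e. leaves V2 via a parent).
Parents of V2: {V7}.
Enumerating:
  P1: V2 <- V7 -> V5 -> V8 -> V3 -> V6
  P2: V2 <- V7 -> V5 -> V3 -> V6
  P3: V2 <- V7 -> V6
That exhausts the simple backdoor paths. Count: 3.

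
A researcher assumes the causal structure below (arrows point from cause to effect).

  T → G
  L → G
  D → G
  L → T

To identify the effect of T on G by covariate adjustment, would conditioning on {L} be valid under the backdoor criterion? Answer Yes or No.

Backdoor paths from T to G (paths whose first edge points into T):
  P1: T <- L -> G
Condition 1 (no descendant of T in the set): holds — descendants of T are {G}; none are in {L}.
Condition 2 (every backdoor path blocked by {L}):
  P1: blocked at fork node L ∈ conditioning set.
{L} satisfies the backdoor criterion.

Yes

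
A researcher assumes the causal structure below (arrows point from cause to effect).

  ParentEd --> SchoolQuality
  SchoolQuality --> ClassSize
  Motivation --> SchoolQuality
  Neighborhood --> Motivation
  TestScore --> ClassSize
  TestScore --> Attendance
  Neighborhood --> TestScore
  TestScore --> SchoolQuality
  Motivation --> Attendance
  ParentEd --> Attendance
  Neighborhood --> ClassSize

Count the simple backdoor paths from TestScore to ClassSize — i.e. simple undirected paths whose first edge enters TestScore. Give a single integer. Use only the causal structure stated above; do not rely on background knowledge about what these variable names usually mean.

3

A backdoor path from TestScore to ClassSize is any simple undirected path whose first edge points into TestScore (i.e. leaves TestScore via a parent).
Parents of TestScore: {Neighborhood}.
Enumerating:
  P1: TestScore <- Neighborhood -> Motivation -> SchoolQuality -> ClassSize
  P2: TestScore <- Neighborhood -> Motivation -> Attendance <- ParentEd -> SchoolQuality -> ClassSize
  P3: TestScore <- Neighborhood -> ClassSize
That exhausts the simple backdoor paths. Count: 3.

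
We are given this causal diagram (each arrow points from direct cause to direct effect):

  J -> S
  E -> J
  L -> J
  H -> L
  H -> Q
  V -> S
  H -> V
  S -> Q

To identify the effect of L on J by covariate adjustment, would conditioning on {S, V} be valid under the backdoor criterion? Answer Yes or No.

No

Backdoor paths from L to J (paths whose first edge points into L):
  P1: L <- H -> V -> S <- J
  P2: L <- H -> Q <- S <- J
Condition 1 (no descendant of L in the set): FAILS — S is a descendant of L.
Condition 2 (every backdoor path blocked by {S, V}):
  P1: blocked at chain node V ∈ conditioning set.
  P2: blocked at collider Q (neither it nor any descendant is in the conditioning set).
{S, V} does not satisfy the backdoor criterion.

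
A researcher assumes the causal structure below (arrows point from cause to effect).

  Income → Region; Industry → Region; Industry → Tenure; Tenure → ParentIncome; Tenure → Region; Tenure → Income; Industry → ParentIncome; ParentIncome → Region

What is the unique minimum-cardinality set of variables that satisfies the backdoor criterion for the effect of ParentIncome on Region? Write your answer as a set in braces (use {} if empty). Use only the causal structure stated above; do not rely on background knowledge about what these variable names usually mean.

{Industry, Tenure}

Variables eligible for adjustment (non-descendants of ParentIncome, excluding ParentIncome and Region): {Income, Industry, Tenure}.
Backdoor paths from ParentIncome to Region:
  P1: ParentIncome <- Industry -> Tenure -> Income -> Region
  P2: ParentIncome <- Industry -> Tenure -> Region
  P3: ParentIncome <- Industry -> Region
  P4: ParentIncome <- Tenure <- Industry -> Region
  P5: ParentIncome <- Tenure -> Income -> Region
  P6: ParentIncome <- Tenure -> Region
The empty set is not sufficient: P1 (ParentIncome <- Industry -> Tenure -> Income -> Region) has no collider blocking it and no conditioned non-collider, so it is open.
Try {Industry, Tenure}:
  P1: blocked at fork node Industry ∈ conditioning set.
  P2: blocked at fork node Industry ∈ conditioning set.
  P3: blocked at fork node Industry ∈ conditioning set.
  P4: blocked at chain node Tenure ∈ conditioning set.
  P5: blocked at fork node Tenure ∈ conditioning set.
  P6: blocked at fork node Tenure ∈ conditioning set.
{Industry, Tenure} contains no descendant of ParentIncome and blocks every backdoor path.
Every element of {Industry, Tenure} is needed (dropping Industry leaves P3 open; dropping Tenure leaves P5 open), so no proper subset is valid.
Among all size-2 subsets of the eligible variables, only {Industry, Tenure} blocks every backdoor path, so it is the unique smallest valid adjustment set.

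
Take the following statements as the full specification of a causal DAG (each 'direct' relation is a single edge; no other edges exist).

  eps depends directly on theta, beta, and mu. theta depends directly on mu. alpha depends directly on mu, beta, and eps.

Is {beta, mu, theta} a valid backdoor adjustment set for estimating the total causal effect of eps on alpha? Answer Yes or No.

Backdoor paths from eps to alpha (paths whose first edge points into eps):
  P1: eps <- mu -> alpha
  P2: eps <- theta <- mu -> alpha
  P3: eps <- beta -> alpha
Condition 1 (no descendant of eps in the set): holds — descendants of eps are {alpha}; none are in {beta, mu, theta}.
Condition 2 (every backdoor path blocked by {beta, mu, theta}):
  P1: blocked at fork node mu ∈ conditioning set.
  P2: blocked at chain node theta ∈ conditioning set.
  P3: blocked at fork node beta ∈ conditioning set.
{beta, mu, theta} satisfies the backdoor criterion.

Yes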